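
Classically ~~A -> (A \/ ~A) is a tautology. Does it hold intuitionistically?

No

This is a variant of double-negation elimination (deriving excluded middle from double negation), which is not intuitionistically valid.
A Kripke countermodel: worlds a, b; order generated by a <= b; atoms true at each world — a:{}; b:{A}.
a ||-/- ~~A -> (A \/ ~A): already at a itself, a ||- ~~A but a ||-/- A \/ ~A.
a ||-/- A \/ ~A: neither disjunct is forced at a.
a lacks atom A, so a ||-/- A.
So the root a does not force the formula.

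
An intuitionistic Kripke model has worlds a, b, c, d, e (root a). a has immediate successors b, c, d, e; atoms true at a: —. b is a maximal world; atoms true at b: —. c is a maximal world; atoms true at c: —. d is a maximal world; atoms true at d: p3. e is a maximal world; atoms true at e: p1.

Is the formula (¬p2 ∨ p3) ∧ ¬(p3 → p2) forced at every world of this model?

No

Not every world: a ⊮ (¬p2 ∨ p3) ∧ ¬(p3 → p2).
a ⊮ (¬p2 ∨ p3) ∧ ¬(p3 → p2) since a fails ¬(p3 → p2).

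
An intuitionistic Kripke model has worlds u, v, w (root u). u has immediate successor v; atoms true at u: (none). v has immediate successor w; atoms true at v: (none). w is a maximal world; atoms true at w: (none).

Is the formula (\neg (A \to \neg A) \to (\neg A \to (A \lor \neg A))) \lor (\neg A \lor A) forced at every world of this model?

Yes

u \Vdash (\neg (A \to \neg A) \to (\neg A \to (A \lor \neg A))) \lor (\neg A \lor A) via the disjunct \neg (A \to \neg A) \to (\neg A \to (A \lor \neg A)).
Since the root u forces (\neg (A \to \neg A) \to (\neg A \to (A \lor \neg A))) \lor (\neg A \lor A) and forcing is persistent (monotone upward), every world forces it.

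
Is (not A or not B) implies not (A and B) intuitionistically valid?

This is a constructively valid De Morgan direction (disjunction of negations to negated conjunction), which is intuitionistically derivable.
If not A holds at a world then no accessible world forces A, hence none forces A and B; likewise for not B.

Yes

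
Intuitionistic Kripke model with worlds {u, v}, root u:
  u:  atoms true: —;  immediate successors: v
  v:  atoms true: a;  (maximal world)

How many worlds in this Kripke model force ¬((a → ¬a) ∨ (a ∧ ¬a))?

2

u: forces it.
v: forces it.
Worlds forcing the formula: {u, v}.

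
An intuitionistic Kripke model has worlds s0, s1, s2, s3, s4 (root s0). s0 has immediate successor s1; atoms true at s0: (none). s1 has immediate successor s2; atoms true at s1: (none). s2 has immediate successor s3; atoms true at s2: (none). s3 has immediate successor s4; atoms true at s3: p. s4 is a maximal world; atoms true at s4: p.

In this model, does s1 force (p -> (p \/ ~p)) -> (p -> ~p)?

s1 ||-/- (p -> (p \/ ~p)) -> (p -> ~p): already at s1 itself, s1 ||- p -> (p \/ ~p) but s1 ||-/- p -> ~p.
s1 ||-/- p -> ~p: at the accessible world s3, s3 ||- p but s3 ||-/- ~p.
s3 ||-/- ~p since s3 is accessible from s3 and s3 ||- p.

No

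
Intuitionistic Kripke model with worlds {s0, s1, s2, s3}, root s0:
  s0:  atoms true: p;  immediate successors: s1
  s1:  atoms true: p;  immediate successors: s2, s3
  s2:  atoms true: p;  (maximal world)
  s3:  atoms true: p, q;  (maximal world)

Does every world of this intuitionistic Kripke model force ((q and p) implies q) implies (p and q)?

No

Not every world: s0 does not force ((q and p) implies q) implies (p and q).
s0 does not force ((q and p) implies q) implies (p and q): already at s0 itself, s0 forces (q and p) implies q but s0 does not force p and q.
s0 does not force p and q since s0 fails q.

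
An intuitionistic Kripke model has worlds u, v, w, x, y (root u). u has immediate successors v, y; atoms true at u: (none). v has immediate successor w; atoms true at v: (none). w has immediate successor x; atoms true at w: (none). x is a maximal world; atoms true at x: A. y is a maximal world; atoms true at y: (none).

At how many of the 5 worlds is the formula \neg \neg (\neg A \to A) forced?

u: does not force it — u \nVdash \neg \neg (\neg A \to A) since y is accessible from u and y \Vdash \neg (\neg A \to A).
v: forces it.
w: forces it.
x: forces it.
y: does not force it.
Worlds forcing the formula: {v, w, x}.

3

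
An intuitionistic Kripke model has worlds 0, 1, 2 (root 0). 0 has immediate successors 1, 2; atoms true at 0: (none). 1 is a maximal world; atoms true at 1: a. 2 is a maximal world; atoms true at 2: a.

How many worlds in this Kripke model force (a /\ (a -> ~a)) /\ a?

0: does not force it — 0 ||-/- (a /\ (a -> ~a)) /\ a since 0 fails a /\ (a -> ~a).
1: does not force it — 1 ||-/- (a /\ (a -> ~a)) /\ a since 1 fails a /\ (a -> ~a).
2: does not force it — 2 ||-/- (a /\ (a -> ~a)) /\ a since 2 fails a /\ (a -> ~a).
Worlds forcing the formula: { }.

0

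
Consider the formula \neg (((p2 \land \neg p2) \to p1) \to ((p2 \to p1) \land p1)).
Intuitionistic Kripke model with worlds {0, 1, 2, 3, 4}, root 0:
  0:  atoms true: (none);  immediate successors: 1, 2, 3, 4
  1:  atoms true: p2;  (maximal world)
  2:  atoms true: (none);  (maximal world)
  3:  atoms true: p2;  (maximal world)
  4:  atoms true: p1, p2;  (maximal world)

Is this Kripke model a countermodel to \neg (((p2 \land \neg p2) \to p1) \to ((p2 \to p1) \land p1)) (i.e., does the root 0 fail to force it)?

Yes

0 \nVdash \neg (((p2 \land \neg p2) \to p1) \to ((p2 \to p1) \land p1)) since 4 is accessible from 0 and 4 \Vdash ((p2 \land \neg p2) \to p1) \to ((p2 \to p1) \land p1).
4 \Vdash ((p2 \land \neg p2) \to p1) \to ((p2 \to p1) \land p1): every world accessible from 4 that forces (p2 \land \neg p2) \to p1 (namely 4) also forces (p2 \to p1) \land p1.
So the root 0 does not force \neg (((p2 \land \neg p2) \to p1) \to ((p2 \to p1) \land p1)); the model is a countermodel.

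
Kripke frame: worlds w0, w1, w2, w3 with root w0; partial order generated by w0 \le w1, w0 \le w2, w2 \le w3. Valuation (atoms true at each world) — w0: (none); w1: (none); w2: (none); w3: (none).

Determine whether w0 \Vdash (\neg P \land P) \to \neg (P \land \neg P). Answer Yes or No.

Yes

w0 \Vdash (\neg P \land P) \to \neg (P \land \neg P) vacuously: no world accessible from w0 forces the antecedent \neg P \land P.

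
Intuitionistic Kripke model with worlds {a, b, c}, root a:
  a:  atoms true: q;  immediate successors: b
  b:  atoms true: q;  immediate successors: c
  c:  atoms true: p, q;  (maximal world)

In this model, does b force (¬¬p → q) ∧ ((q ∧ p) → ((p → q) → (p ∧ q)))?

b ⊩ (¬¬p → q) ∧ ((q ∧ p) → ((p → q) → (p ∧ q))) since b forces both conjuncts.

Yes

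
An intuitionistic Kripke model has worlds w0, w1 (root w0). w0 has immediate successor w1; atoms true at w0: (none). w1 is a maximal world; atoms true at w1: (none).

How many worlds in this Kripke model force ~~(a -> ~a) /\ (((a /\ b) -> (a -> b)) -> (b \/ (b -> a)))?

w0: forces it.
w1: forces it.
Worlds forcing the formula: {w0, w1}.

2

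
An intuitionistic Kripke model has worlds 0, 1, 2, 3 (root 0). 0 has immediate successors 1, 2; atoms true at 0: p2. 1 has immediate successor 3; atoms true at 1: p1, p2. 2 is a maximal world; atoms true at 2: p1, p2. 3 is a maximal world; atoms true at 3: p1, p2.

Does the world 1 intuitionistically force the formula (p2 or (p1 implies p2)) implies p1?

1 forces (p2 or (p1 implies p2)) implies p1: every world accessible from 1 that forces p2 or (p1 implies p2) (namely 1, 3) also forces p1.

Yes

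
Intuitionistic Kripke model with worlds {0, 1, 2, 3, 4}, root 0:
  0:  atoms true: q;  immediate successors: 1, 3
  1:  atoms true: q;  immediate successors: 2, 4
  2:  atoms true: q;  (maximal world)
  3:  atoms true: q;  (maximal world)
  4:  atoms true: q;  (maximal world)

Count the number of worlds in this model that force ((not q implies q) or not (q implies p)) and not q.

0

0: does not force it — 0 does not force ((not q implies q) or not (q implies p)) and not q since 0 fails not q.
1: does not force it.
2: does not force it.
3: does not force it.
4: does not force it.
Worlds forcing the formula: { }.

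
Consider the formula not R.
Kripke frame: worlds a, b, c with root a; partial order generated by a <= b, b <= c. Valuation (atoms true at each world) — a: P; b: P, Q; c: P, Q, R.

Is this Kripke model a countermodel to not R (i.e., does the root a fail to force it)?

a does not force not R since c is accessible from a and c forces R.
So the root a does not force not R; the model is a countermodel.

Yes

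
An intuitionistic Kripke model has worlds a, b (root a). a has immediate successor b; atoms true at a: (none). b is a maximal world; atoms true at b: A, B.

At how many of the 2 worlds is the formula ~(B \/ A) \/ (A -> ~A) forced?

a: does not force it — a ||-/- ~(B \/ A) \/ (A -> ~A): neither disjunct is forced at a.
b: does not force it — b ||-/- ~(B \/ A) \/ (A -> ~A): neither disjunct is forced at b.
Worlds forcing the formula: { }.

0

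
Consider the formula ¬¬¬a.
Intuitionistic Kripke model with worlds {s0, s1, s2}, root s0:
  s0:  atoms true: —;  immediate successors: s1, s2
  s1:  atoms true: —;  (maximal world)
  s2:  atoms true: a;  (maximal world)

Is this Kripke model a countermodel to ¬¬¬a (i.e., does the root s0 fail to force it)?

s0 ⊮ ¬¬¬a since s2 is accessible from s0 and s2 ⊩ ¬¬a.
s2 ⊩ ¬¬a: no world accessible from s2 forces ¬a.
So the root s0 does not force ¬¬¬a; the model is a countermodel.

Yes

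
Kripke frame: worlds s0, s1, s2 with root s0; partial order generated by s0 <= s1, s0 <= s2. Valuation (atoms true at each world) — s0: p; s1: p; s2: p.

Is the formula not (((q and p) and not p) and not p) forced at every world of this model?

Yes

s0 forces not (((q and p) and not p) and not p): no world accessible from s0 forces ((q and p) and not p) and not p.
Since the root s0 forces not (((q and p) and not p) and not p) and forcing is persistent (monotone upward), every world forces it.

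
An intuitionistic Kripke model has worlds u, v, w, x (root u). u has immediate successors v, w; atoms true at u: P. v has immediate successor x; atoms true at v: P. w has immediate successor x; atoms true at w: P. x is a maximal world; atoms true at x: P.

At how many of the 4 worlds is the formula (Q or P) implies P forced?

u: forces it.
v: forces it.
w: forces it.
x: forces it.
Worlds forcing the formula: {u, v, w, x}.

4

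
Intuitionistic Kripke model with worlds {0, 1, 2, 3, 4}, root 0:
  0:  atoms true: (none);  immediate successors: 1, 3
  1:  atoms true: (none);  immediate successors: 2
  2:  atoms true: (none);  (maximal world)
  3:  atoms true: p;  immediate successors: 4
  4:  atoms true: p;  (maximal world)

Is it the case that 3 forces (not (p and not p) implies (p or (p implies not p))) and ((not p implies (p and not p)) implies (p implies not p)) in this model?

No

3 does not force (not (p and not p) implies (p or (p implies not p))) and ((not p implies (p and not p)) implies (p implies not p)) since 3 fails (not p implies (p and not p)) implies (p implies not p).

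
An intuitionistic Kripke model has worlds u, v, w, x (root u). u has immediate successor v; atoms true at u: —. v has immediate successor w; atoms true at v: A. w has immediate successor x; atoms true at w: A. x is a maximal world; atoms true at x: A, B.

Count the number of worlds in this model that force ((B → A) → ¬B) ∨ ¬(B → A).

u: does not force it — u ⊮ ((B → A) → ¬B) ∨ ¬(B → A): neither disjunct is forced at u.
v: does not force it — v ⊮ ((B → A) → ¬B) ∨ ¬(B → A): neither disjunct is forced at v.
w: does not force it — w ⊮ ((B → A) → ¬B) ∨ ¬(B → A): neither disjunct is forced at w.
x: does not force it.
Worlds forcing the formula: { }.

0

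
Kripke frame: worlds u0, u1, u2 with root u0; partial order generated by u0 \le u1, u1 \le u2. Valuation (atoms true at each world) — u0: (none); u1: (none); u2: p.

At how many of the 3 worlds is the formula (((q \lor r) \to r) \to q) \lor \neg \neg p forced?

u0: forces it.
u1: forces it.
u2: forces it.
Worlds forcing the formula: {u0, u1, u2}.

3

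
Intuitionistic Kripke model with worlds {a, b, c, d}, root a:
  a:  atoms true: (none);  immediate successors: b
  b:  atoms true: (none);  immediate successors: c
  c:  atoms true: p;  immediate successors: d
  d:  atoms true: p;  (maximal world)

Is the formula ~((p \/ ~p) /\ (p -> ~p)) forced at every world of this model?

a ||- ~((p \/ ~p) /\ (p -> ~p)): no world accessible from a forces (p \/ ~p) /\ (p -> ~p).
Since the root a forces ~((p \/ ~p) /\ (p -> ~p)) and forcing is persistent (monotone upward), every world forces it.

Yes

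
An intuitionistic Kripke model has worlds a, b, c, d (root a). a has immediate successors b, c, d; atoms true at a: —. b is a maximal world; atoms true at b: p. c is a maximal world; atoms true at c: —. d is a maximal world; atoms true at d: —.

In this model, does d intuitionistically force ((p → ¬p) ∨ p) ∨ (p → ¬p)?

Yes

d ⊩ ((p → ¬p) ∨ p) ∨ (p → ¬p) via the disjunct (p → ¬p) ∨ p.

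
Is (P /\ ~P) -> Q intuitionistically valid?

Yes

This is an instance of ex falso quodlibet, which is intuitionistically derivable.
No world can force both P and ~P, so the antecedent P /\ ~P is never forced and the implication holds vacuously at every world.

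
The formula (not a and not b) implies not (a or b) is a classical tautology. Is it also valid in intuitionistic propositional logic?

This is a constructively valid De Morgan direction (conjunction of negations to negated disjunction), which is intuitionistically derivable.
If both not a and not b hold at a world, no accessible world forces a or forces b, so none forces a or b.

Yes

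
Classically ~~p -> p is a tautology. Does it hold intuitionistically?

This is double-negation elimination, which is not intuitionistically valid.
A Kripke countermodel: worlds 0, 1; order generated by 0 <= 1; atoms true at each world — 0:{}; 1:{p}.
0 ||-/- ~~p -> p: already at 0 itself, 0 ||- ~~p but 0 ||-/- p.
0 lacks atom p, so 0 ||-/- p.
So the root 0 does not force the formula.

No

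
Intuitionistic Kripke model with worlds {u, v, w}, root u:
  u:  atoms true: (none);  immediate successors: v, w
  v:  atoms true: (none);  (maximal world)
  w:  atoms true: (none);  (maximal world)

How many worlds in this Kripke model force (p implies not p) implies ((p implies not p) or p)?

u: forces it.
v: forces it.
w: forces it.
Worlds forcing the formula: {u, v, w}.

3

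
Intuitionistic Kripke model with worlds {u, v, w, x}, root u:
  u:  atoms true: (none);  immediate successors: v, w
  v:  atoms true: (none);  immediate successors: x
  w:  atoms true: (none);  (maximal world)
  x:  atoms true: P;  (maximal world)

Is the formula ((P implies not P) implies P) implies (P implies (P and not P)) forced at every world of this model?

No

Not every world: u does not force ((P implies not P) implies P) implies (P implies (P and not P)).
u does not force ((P implies not P) implies P) implies (P implies (P and not P)): at the accessible world v, v forces (P implies not P) implies P but v does not force P implies (P and not P).
v does not force P implies (P and not P): at the accessible world x, x forces P but x does not force P and not P.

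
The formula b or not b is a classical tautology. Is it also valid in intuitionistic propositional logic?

No

This is the law of excluded middle, which is not intuitionistically valid.
A Kripke countermodel: worlds w0, w1; order generated by w0 <= w1; atoms true at each world — w0:{}; w1:{b}.
w0 does not force b or not b: neither disjunct is forced at w0.
w0 lacks atom b, so w0 does not force b.
So the root w0 does not force the formula.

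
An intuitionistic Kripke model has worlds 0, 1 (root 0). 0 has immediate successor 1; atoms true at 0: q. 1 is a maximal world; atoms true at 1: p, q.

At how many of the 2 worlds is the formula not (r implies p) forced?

0: does not force it — 0 does not force not (r implies p) since 0 is accessible from 0 and 0 forces r implies p.
1: does not force it — 1 does not force not (r implies p) since 1 is accessible from 1 and 1 forces r implies p.
Worlds forcing the formula: { }.

0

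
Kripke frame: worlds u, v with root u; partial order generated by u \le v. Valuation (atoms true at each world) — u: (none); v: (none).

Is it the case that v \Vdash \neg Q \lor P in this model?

v \Vdash \neg Q \lor P via the disjunct \neg Q.

Yes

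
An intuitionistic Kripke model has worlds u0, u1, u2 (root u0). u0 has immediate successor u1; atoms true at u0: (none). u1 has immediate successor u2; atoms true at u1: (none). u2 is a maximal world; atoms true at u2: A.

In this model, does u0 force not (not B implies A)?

u0 does not force not (not B implies A) since u2 is accessible from u0 and u2 forces not B implies A.
u2 forces not B implies A: every world accessible from u2 that forces not B (namely u2) also forces A.

No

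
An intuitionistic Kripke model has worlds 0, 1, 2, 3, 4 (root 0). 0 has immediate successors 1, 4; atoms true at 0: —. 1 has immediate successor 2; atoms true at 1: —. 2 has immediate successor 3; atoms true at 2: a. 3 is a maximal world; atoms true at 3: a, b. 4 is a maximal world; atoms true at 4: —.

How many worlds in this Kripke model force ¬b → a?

0: does not force it — 0 ⊮ ¬b → a: at the accessible world 4, 4 ⊩ ¬b but 4 ⊮ a.
1: forces it.
2: forces it.
3: forces it.
4: does not force it.
Worlds forcing the formula: {1, 2, 3}.

3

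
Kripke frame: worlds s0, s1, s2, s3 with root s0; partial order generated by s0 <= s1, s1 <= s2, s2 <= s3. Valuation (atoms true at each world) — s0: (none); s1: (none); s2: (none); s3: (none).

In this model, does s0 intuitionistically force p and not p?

No

s0 does not force p and not p since s0 fails p.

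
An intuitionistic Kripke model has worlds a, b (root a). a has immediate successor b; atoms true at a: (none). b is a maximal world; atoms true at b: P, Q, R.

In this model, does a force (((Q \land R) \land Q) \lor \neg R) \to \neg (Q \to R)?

No

a \nVdash (((Q \land R) \land Q) \lor \neg R) \to \neg (Q \to R): at the accessible world b, b \Vdash ((Q \land R) \land Q) \lor \neg R but b \nVdash \neg (Q \to R).
b \nVdash \neg (Q \to R) since b is accessible from b and b \Vdash Q \to R.
b \Vdash Q \to R: every world accessible from b that forces Q (namely b) also forces R.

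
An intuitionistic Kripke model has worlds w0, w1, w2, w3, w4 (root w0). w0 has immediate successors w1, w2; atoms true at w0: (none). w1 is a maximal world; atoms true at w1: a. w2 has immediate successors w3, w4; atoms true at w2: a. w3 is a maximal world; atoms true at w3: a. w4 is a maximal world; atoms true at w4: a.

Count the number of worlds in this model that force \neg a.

0

w0: does not force it — w0 \nVdash \neg a since w1 is accessible from w0 and w1 \Vdash a.
w1: does not force it — w1 \nVdash \neg a since w1 is accessible from w1 and w1 \Vdash a.
w2: does not force it.
w3: does not force it.
w4: does not force it.
Worlds forcing the formula: { }.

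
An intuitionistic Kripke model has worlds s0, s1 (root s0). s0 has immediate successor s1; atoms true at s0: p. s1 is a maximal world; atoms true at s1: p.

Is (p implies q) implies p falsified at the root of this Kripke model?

No

s0 forces (p implies q) implies p vacuously: no world accessible from s0 forces the antecedent p implies q.
So the root s0 forces (p implies q) implies p; the model is not a countermodel.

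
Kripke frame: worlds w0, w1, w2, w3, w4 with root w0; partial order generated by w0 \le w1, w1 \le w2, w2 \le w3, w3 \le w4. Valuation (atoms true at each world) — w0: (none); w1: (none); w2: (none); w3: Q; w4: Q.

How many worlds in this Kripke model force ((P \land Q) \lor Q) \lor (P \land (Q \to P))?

w0: does not force it — w0 \nVdash ((P \land Q) \lor Q) \lor (P \land (Q \to P)): neither disjunct is forced at w0.
w1: does not force it.
w2: does not force it.
w3: forces it.
w4: forces it.
Worlds forcing the formula: {w3, w4}.

2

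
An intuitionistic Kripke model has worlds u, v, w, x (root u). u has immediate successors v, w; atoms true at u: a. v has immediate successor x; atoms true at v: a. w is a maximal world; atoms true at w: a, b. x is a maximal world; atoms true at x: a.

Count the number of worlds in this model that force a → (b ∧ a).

u: does not force it — u ⊮ a → (b ∧ a): already at u itself, u ⊩ a but u ⊮ b ∧ a.
v: does not force it — v ⊮ a → (b ∧ a): already at v itself, v ⊩ a but v ⊮ b ∧ a.
w: forces it.
x: does not force it.
Worlds forcing the formula: {w}.

1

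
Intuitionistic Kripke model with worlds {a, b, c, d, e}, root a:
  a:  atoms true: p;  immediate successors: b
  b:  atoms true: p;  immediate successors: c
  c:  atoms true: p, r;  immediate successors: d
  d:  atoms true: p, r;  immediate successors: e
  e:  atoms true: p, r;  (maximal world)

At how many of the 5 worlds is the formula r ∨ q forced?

a: does not force it — a ⊮ r ∨ q: neither disjunct is forced at a.
b: does not force it — b ⊮ r ∨ q: neither disjunct is forced at b.
c: forces it.
d: forces it.
e: forces it.
Worlds forcing the formula: {c, d, e}.

3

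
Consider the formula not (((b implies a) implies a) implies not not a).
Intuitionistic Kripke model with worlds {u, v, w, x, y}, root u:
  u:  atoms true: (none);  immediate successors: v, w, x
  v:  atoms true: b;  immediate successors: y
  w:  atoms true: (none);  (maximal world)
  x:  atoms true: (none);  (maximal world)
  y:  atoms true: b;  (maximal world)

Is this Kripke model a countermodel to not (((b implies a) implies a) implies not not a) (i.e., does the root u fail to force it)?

u does not force not (((b implies a) implies a) implies not not a) since w is accessible from u and w forces ((b implies a) implies a) implies not not a.
w forces ((b implies a) implies a) implies not not a vacuously: no world accessible from w forces the antecedent (b implies a) implies a.
So the root u does not force not (((b implies a) implies a) implies not not a); the model is a countermodel.

Yes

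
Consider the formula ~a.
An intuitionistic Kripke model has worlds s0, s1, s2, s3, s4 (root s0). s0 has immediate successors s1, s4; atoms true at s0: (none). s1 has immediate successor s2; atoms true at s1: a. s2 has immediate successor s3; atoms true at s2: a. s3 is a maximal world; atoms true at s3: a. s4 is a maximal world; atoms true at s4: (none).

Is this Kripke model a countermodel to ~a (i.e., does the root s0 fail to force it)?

s0 ||-/- ~a since s1 is accessible from s0 and s1 ||- a.
So the root s0 does not force ~a; the model is a countermodel.

Yes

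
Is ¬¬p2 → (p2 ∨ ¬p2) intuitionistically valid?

This is a variant of double-negation elimination (deriving excluded middle from double negation), which is not intuitionistically valid.
A Kripke countermodel: worlds u, v; order generated by u ≤ v; atoms true at each world — u:{}; v:{p2}.
u ⊮ ¬¬p2 → (p2 ∨ ¬p2): already at u itself, u ⊩ ¬¬p2 but u ⊮ p2 ∨ ¬p2.
u ⊮ p2 ∨ ¬p2: neither disjunct is forced at u.
u lacks atom p2, so u ⊮ p2.
So the root u does not force the formula.

No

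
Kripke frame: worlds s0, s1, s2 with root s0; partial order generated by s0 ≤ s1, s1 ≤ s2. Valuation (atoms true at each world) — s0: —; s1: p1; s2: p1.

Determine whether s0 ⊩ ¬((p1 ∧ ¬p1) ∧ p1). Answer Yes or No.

s0 ⊩ ¬((p1 ∧ ¬p1) ∧ p1): no world accessible from s0 forces (p1 ∧ ¬p1) ∧ p1.

Yes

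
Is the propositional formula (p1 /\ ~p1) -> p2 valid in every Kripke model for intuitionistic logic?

Yes

This is an instance of ex falso quodlibet, which is intuitionistically derivable.
No world can force both p1 and ~p1, so the antecedent p1 /\ ~p1 is never forced and the implication holds vacuously at every world.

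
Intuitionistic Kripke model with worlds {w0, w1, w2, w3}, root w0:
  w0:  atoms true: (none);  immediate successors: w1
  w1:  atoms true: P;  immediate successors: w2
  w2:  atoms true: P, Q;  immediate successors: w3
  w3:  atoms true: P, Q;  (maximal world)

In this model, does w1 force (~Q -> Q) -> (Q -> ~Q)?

w1 ||-/- (~Q -> Q) -> (Q -> ~Q): already at w1 itself, w1 ||- ~Q -> Q but w1 ||-/- Q -> ~Q.
w1 ||-/- Q -> ~Q: at the accessible world w2, w2 ||- Q but w2 ||-/- ~Q.
w2 ||-/- ~Q since w2 is accessible from w2 and w2 ||- Q.

No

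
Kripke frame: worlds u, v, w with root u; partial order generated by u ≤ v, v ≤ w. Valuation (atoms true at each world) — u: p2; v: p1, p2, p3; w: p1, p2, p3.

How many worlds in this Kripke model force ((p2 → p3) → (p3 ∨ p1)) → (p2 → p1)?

u: does not force it — u ⊮ ((p2 → p3) → (p3 ∨ p1)) → (p2 → p1): already at u itself, u ⊩ (p2 → p3) → (p3 ∨ p1) but u ⊮ p2 → p1.
v: forces it.
w: forces it.
Worlds forcing the formula: {v, w}.

2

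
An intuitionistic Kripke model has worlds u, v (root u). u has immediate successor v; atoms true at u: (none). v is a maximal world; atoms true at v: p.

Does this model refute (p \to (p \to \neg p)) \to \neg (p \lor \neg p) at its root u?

u \Vdash (p \to (p \to \neg p)) \to \neg (p \lor \neg p) vacuously: no world accessible from u forces the antecedent p \to (p \to \neg p).
So the root u forces (p \to (p \to \neg p)) \to \neg (p \lor \neg p); the model is not a countermodel.

No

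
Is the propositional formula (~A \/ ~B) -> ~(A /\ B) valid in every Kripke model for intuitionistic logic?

Yes

This is a constructively valid De Morgan direction (disjunction of negations to negated conjunction), which is intuitionistically derivable.
If ~A holds at a world then no accessible world forces A, hence none forces A /\ B; likewise for ~B.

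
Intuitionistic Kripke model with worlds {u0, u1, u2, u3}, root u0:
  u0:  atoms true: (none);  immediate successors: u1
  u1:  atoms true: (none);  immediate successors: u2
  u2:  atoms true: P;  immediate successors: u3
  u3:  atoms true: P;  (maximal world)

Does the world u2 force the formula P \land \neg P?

No

u2 \nVdash P \land \neg P since u2 fails \neg P.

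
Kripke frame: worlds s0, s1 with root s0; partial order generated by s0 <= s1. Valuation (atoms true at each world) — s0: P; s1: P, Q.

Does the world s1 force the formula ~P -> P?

s1 ||- ~P -> P vacuously: no world accessible from s1 forces the antecedent ~P.

Yes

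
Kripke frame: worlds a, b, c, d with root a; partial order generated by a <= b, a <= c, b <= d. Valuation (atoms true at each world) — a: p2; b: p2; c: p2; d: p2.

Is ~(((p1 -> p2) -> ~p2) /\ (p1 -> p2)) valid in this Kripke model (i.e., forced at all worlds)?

Yes

a ||- ~(((p1 -> p2) -> ~p2) /\ (p1 -> p2)): no world accessible from a forces ((p1 -> p2) -> ~p2) /\ (p1 -> p2).
Since the root a forces ~(((p1 -> p2) -> ~p2) /\ (p1 -> p2)) and forcing is persistent (monotone upward), every world forces it.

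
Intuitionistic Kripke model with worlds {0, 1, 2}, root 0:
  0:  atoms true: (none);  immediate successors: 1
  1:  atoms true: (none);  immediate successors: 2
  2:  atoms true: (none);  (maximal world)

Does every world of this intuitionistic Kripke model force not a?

Yes

0 forces not a: no world accessible from 0 forces a.
Since the root 0 forces not a and forcing is persistent (monotone upward), every world forces it.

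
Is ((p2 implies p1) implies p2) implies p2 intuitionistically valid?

No

This is Peirce's law, which is not intuitionistically valid.
A Kripke countermodel: worlds w0, w1; order generated by w0 <= w1; atoms true at each world — w0:{}; w1:{p2}.
w0 does not force ((p2 implies p1) implies p2) implies p2: already at w0 itself, w0 forces (p2 implies p1) implies p2 but w0 does not force p2.
w0 lacks atom p2, so w0 does not force p2.
So the root w0 does not force the formula.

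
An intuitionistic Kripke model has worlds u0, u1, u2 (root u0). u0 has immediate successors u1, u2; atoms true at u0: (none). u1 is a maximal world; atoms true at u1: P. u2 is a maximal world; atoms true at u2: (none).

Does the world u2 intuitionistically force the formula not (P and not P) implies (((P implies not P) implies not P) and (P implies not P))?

u2 forces not (P and not P) implies (((P implies not P) implies not P) and (P implies not P)): every world accessible from u2 that forces not (P and not P) (namely u2) also forces ((P implies not P) implies not P) and (P implies not P).

Yes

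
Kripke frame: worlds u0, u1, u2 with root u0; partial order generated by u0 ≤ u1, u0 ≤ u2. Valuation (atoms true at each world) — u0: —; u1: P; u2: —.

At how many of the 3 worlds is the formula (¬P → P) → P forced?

3

u0: forces it.
u1: forces it.
u2: forces it.
Worlds forcing the formula: {u0, u1, u2}.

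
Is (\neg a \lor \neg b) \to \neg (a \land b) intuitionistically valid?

This is a constructively valid De Morgan direction (disjunction of negations to negated conjunction), which is intuitionistically derivable.
If \neg a holds at a world then no accessible world forces a, hence none forces a \land b; likewise for \neg b.

Yes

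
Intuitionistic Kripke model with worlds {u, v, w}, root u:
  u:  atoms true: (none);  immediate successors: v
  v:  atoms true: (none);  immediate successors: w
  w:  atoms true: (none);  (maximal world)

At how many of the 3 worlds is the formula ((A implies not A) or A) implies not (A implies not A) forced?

u: does not force it — u does not force ((A implies not A) or A) implies not (A implies not A): already at u itself, u forces (A implies not A) or A but u does not force not (A implies not A).
v: does not force it — v does not force ((A implies not A) or A) implies not (A implies not A): already at v itself, v forces (A implies not A) or A but v does not force not (A implies not A).
w: does not force it — w does not force ((A implies not A) or A) implies not (A implies not A): already at w itself, w forces (A implies not A) or A but w does not force not (A implies not A).
Worlds forcing the formula: { }.

0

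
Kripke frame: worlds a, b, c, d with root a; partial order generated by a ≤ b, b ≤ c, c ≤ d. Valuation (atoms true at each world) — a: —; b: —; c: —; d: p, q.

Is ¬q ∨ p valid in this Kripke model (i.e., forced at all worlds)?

Not every world: a ⊮ ¬q ∨ p.
a ⊮ ¬q ∨ p: neither disjunct is forced at a.
a ⊮ ¬q since d is accessible from a and d ⊩ q.

No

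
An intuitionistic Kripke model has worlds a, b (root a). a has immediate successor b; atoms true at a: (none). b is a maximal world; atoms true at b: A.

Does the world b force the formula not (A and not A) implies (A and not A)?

b does not force not (A and not A) implies (A and not A): already at b itself, b forces not (A and not A) but b does not force A and not A.
b does not force A and not A since b fails not A.

No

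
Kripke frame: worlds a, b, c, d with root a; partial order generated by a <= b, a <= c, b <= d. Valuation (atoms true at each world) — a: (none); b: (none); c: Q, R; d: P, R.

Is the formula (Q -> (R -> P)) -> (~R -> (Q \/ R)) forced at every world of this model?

Yes

a ||- (Q -> (R -> P)) -> (~R -> (Q \/ R)): every world accessible from a that forces Q -> (R -> P) (namely b, d) also forces ~R -> (Q \/ R).
Since the root a forces (Q -> (R -> P)) -> (~R -> (Q \/ R)) and forcing is persistent (monotone upward), every world forces it.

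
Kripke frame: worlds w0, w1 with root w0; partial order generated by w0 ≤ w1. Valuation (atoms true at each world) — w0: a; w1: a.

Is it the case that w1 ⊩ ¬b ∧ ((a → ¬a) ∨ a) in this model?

w1 ⊩ ¬b ∧ ((a → ¬a) ∨ a) since w1 forces both conjuncts.

Yes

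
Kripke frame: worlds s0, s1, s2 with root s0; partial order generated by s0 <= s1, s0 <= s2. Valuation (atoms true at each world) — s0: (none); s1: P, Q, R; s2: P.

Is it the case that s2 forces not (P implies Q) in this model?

s2 forces not (P implies Q): no world accessible from s2 forces P implies Q.

Yes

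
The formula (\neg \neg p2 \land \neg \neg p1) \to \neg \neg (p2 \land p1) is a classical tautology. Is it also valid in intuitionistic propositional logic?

Yes

This is the distribution of double negation over conjunction, which is intuitionistically derivable.
Assume \neg \neg p2, \neg \neg p1, and \neg (p2 \land p1). From p2 we'd get \neg p1 (since p2 \land p1 is refuted), contradicting \neg \neg p1; so \neg p2, contradicting \neg \neg p2.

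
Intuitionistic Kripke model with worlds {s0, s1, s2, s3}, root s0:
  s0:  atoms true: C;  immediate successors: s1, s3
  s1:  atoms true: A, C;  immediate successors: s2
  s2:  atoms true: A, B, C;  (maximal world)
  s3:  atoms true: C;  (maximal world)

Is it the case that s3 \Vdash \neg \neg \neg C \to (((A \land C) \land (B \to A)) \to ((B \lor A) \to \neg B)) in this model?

Yes

s3 \Vdash \neg \neg \neg C \to (((A \land C) \land (B \to A)) \to ((B \lor A) \to \neg B)) vacuously: no world accessible from s3 forces the antecedent \neg \neg \neg C.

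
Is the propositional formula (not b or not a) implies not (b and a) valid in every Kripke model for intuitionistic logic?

Yes

This is a constructively valid De Morgan direction (disjunction of negations to negated conjunction), which is intuitionistically derivable.
If not b holds at a world then no accessible world forces b, hence none forces b and a; likewise for not a.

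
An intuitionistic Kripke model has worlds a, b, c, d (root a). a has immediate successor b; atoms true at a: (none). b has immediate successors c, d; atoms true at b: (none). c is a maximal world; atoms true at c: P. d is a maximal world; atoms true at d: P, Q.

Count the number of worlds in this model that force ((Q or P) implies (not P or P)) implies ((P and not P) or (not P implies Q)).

a: forces it.
b: forces it.
c: forces it.
d: forces it.
Worlds forcing the formula: {a, b, c, d}.

4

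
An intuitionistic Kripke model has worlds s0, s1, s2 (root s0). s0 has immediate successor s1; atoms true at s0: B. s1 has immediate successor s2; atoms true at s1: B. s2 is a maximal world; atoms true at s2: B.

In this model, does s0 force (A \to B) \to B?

s0 \Vdash (A \to B) \to B: every world accessible from s0 that forces A \to B (namely s0, s1, s2) also forces B.

Yes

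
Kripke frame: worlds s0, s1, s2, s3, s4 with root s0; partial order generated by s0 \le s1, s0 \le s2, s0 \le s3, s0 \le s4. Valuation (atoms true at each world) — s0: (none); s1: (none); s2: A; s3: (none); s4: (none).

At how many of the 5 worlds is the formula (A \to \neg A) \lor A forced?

4

s0: does not force it — s0 \nVdash (A \to \neg A) \lor A: neither disjunct is forced at s0.
s1: forces it.
s2: forces it.
s3: forces it.
s4: forces it.
Worlds forcing the formula: {s1, s2, s3, s4}.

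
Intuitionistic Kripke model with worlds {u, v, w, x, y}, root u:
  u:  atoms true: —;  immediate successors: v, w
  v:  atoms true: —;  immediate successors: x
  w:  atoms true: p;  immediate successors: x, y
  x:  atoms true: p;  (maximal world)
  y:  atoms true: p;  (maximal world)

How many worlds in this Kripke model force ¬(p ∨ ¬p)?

0

u: does not force it — u ⊮ ¬(p ∨ ¬p) since w is accessible from u and w ⊩ p ∨ ¬p.
v: does not force it.
w: does not force it.
x: does not force it.
y: does not force it.
Worlds forcing the formula: { }.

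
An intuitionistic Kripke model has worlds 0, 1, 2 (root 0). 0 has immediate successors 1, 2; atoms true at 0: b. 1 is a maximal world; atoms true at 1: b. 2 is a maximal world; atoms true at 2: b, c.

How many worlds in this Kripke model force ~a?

0: forces it.
1: forces it.
2: forces it.
Worlds forcing the formula: {0, 1, 2}.

3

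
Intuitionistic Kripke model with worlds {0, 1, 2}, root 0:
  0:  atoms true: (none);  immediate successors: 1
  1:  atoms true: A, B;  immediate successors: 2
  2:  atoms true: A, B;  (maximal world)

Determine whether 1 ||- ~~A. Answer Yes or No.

1 ||- ~~A: no world accessible from 1 forces ~A.

Yes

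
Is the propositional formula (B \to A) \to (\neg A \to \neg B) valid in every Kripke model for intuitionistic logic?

Yes

This is the forward direction of contraposition, which is intuitionistically derivable.
Assume B \to A and \neg A. If B held then A would follow, contradicting \neg A; so \neg B.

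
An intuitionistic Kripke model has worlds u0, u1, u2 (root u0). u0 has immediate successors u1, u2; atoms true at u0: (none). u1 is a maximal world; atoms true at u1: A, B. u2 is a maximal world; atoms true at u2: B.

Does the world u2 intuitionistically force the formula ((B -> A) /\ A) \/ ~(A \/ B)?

u2 ||-/- ((B -> A) /\ A) \/ ~(A \/ B): neither disjunct is forced at u2.
u2 ||-/- (B -> A) /\ A since u2 fails B -> A.

No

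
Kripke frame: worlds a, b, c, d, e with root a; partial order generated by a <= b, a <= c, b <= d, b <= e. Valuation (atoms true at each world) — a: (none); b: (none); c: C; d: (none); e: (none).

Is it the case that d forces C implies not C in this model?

d forces C implies not C vacuously: no world accessible from d forces the antecedent C.

Yes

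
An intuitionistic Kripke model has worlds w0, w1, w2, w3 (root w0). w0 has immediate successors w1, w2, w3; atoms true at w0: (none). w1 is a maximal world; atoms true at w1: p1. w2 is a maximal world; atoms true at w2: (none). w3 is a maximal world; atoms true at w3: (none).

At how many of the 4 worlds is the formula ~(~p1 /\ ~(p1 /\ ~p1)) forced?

w0: does not force it — w0 ||-/- ~(~p1 /\ ~(p1 /\ ~p1)) since w2 is accessible from w0 and w2 ||- ~p1 /\ ~(p1 /\ ~p1).
w1: forces it.
w2: does not force it — w2 ||-/- ~(~p1 /\ ~(p1 /\ ~p1)) since w2 is accessible from w2 and w2 ||- ~p1 /\ ~(p1 /\ ~p1).
w3: does not force it — w3 ||-/- ~(~p1 /\ ~(p1 /\ ~p1)) since w3 is accessible from w3 and w3 ||- ~p1 /\ ~(p1 /\ ~p1).
Worlds forcing the formula: {w1}.

1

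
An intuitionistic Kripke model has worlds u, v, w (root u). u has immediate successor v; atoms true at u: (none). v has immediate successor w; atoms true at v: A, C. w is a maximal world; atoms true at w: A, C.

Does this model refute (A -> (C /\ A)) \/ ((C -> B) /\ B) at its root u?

u ||- (A -> (C /\ A)) \/ ((C -> B) /\ B) via the disjunct A -> (C /\ A).
So the root u forces (A -> (C /\ A)) \/ ((C -> B) /\ B); the model is not a countermodel.

No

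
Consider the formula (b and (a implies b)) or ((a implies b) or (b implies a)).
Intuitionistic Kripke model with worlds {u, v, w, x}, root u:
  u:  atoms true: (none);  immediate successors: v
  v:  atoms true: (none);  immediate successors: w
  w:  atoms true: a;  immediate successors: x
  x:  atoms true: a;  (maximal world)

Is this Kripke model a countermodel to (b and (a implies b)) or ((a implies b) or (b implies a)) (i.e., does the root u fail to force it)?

No

u forces (b and (a implies b)) or ((a implies b) or (b implies a)) via the disjunct (a implies b) or (b implies a).
So the root u forces (b and (a implies b)) or ((a implies b) or (b implies a)); the model is not a countermodel.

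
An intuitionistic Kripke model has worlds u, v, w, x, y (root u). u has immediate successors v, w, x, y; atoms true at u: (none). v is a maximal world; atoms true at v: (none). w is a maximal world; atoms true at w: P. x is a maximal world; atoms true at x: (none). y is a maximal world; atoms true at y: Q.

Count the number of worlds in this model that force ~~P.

u: does not force it — u ||-/- ~~P since v is accessible from u and v ||- ~P.
v: does not force it — v ||-/- ~~P since v is accessible from v and v ||- ~P.
w: forces it.
x: does not force it.
y: does not force it.
Worlds forcing the formula: {w}.

1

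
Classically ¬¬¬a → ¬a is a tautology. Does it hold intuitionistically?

This is triple-negation reduction, which is intuitionistically derivable.
Assume ¬¬¬a and suppose a. Then ¬¬a (double-negation introduction), contradicting ¬¬¬a. So ¬a.

Yes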